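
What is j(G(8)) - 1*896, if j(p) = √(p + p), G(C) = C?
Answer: -892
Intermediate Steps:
j(p) = √2*√p (j(p) = √(2*p) = √2*√p)
j(G(8)) - 1*896 = √2*√8 - 1*896 = √2*(2*√2) - 896 = 4 - 896 = -892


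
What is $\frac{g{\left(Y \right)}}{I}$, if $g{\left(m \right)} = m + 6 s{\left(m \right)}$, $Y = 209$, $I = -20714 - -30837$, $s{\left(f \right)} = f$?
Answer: $\frac{1463}{10123} \approx 0.14452$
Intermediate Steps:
$I = 10123$ ($I = -20714 + 30837 = 10123$)
$g{\left(m \right)} = 7 m$ ($g{\left(m \right)} = m + 6 m = 7 m$)
$\frac{g{\left(Y \right)}}{I} = \frac{7 \cdot 209}{10123} = 1463 \cdot \frac{1}{10123} = \frac{1463}{10123}$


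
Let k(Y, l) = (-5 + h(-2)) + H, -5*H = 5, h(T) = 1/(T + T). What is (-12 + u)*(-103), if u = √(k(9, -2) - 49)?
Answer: 1236 - 103*I*√221/2 ≈ 1236.0 - 765.6*I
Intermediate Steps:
h(T) = 1/(2*T)
H = -1 (H = -⅕*5 = -1)
k(Y, l) = -25/4 (k(Y, l) = (-5 + (½)/(-2)) - 1 = (-5 + (½)*(-½)) - 1 = (-5 - ¼) - 1 = -21/4 - 1 = -25/4)
u = I*√221/2 (u = √(-25/4 - 49) = √(-221/4) = I*√221/2 ≈ 7.433*I)
(-12 + u)*(-103) = (-12 + I*√221/2)*(-103) = 1236 - 103*I*√221/2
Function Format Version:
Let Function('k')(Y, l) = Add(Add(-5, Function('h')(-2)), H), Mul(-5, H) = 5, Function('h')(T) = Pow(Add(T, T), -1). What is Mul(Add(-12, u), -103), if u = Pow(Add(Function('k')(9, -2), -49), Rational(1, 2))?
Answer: Add(1236, Mul(Rational(-103, 2), I, Pow(221, Rational(1, 2)))) ≈ Add(1236.0, Mul(-765.60, I))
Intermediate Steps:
Function('h')(T) = Mul(Rational(1, 2), Pow(T, -1)) (Function('h')(T) = Pow(Mul(2, T), -1) = Mul(Rational(1, 2), Pow(T, -1)))
H = -1 (H = Mul(Rational(-1, 5), 5) = -1)
Function('k')(Y, l) = Rational(-25, 4) (Function('k')(Y, l) = Add(Add(-5, Mul(Rational(1, 2), Pow(-2, -1))), -1) = Add(Add(-5, Mul(Rational(1, 2), Rational(-1, 2))), -1) = Add(Add(-5, Rational(-1, 4)), -1) = Add(Rational(-21, 4), -1) = Rational(-25, 4))
u = Mul(Rational(1, 2), I, Pow(221, Rational(1, 2))) (u = Pow(Add(Rational(-25, 4), -49), Rational(1, 2)) = Pow(Rational(-221, 4), Rational(1, 2)) = Mul(Rational(1, 2), I, Pow(221, Rational(1, 2))) ≈ Mul(7.4330, I))
Mul(Add(-12, u), -103) = Mul(Add(-12, Mul(Rational(1, 2), I, Pow(221, Rational(1, 2)))), -103) = Add(1236, Mul(Rational(-103, 2), I, Pow(221, Rational(1, 2))))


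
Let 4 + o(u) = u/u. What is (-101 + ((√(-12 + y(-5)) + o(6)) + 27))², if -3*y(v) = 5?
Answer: (231 - I*√123)²/9 ≈ 5915.3 - 569.31*I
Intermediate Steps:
o(u) = -3 (o(u) = -4 + u/u = -4 + 1 = -3)
y(v) = -5/3 (y(v) = -⅓*5 = -5/3)
(-101 + ((√(-12 + y(-5)) + o(6)) + 27))² = (-101 + ((√(-12 - 5/3) - 3) + 27))² = (-101 + ((√(-41/3) - 3) + 27))² = (-101 + ((I*√123/3 - 3) + 27))² = (-101 + ((-3 + I*√123/3) + 27))² = (-101 + (24 + I*√123/3))² = (-77 + I*√123/3)²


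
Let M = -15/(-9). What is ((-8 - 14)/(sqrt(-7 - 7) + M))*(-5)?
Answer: 1650/151 - 990*I*sqrt(14)/151 ≈ 10.927 - 24.531*I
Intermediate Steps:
M = 5/3 (M = -15*(-1/9) = 5/3 ≈ 1.6667)
((-8 - 14)/(sqrt(-7 - 7) + M))*(-5) = ((-8 - 14)/(sqrt(-7 - 7) + 5/3))*(-5) = -22/(sqrt(-14) + 5/3)*(-5) = -22/(I*sqrt(14) + 5/3)*(-5) = -22/(5/3 + I*sqrt(14))*(-5) = 110/(5/3 + I*sqrt(14))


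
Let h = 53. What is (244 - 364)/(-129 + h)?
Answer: 30/19 ≈ 1.5789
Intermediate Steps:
(244 - 364)/(-129 + h) = (244 - 364)/(-129 + 53) = -120/(-76) = -120*(-1/76) = 30/19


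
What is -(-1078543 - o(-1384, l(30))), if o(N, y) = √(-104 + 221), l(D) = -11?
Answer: 1078543 + 3*√13 ≈ 1.0786e+6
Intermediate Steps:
o(N, y) = 3*√13 (o(N, y) = √117 = 3*√13)
-(-1078543 - o(-1384, l(30))) = -(-1078543 - 3*√13) = 1078543 + 3*√13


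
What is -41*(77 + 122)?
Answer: -8159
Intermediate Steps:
-41*(77 + 122) = -41*199 = -8159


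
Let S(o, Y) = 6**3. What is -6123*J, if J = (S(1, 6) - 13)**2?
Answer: -252322707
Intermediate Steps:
S(o, Y) = 216
J = 41209 (J = (216 - 13)**2 = 203**2 = 41209)
-6123*J = -6123*41209 = -252322707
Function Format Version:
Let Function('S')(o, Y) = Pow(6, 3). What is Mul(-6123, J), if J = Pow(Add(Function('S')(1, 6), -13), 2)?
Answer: -252322707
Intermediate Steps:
Function('S')(o, Y) = 216
J = 41209 (J = Pow(Add(216, -13), 2) = Pow(203, 2) = 41209)
Mul(-6123, J) = Mul(-6123, 41209) = -252322707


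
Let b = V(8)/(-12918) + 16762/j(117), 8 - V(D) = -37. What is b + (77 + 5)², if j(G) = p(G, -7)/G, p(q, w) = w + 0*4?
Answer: -8242054421/30142 ≈ -2.7344e+5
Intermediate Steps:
V(D) = 45 (V(D) = 8 - 1*(-37) = 8 + 37 = 45)
p(q, w) = w (p(q, w) = w + 0 = w)
j(G) = -7/G
b = -8444729229/30142 (b = 45/(-12918) + 16762/((-7/117)) = 45*(-1/12918) + 16762/((-7*1/117)) = -15/4306 + 16762/(-7/117) = -15/4306 + 16762*(-117/7) = -15/4306 - 1961154/7 = -8444729229/30142 ≈ -2.8017e+5)
b + (77 + 5)² = -8444729229/30142 + (77 + 5)² = -8444729229/30142 + 82² = -8444729229/30142 + 6724 = -8242054421/30142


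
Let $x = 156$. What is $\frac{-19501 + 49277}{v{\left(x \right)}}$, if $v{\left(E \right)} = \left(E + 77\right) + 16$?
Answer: $\frac{29776}{249} \approx 119.58$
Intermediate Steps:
$v{\left(E \right)} = 93 + E$ ($v{\left(E \right)} = \left(77 + E\right) + 16 = 93 + E$)
$\frac{-19501 + 49277}{v{\left(x \right)}} = \frac{-19501 + 49277}{93 + 156} = \frac{29776}{249}$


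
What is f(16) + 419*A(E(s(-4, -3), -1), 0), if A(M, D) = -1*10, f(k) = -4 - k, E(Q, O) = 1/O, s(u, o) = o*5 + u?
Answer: -4210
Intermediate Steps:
s(u, o) = u + 5*o (s(u, o) = 5*o + u = u + 5*o)
E(Q, O) = 1/O
A(M, D) = -10
f(16) + 419*A(E(s(-4, -3), -1), 0) = (-4 - 1*16) + 419*(-10) = (-4 - 16) - 4190 = -20 - 4190 = -4210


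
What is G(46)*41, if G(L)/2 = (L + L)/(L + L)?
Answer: 82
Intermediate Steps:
G(L) = 2 (G(L) = 2*((L + L)/(L + L)) = 2*((2*L)/((2*L))) = 2*((2*L)*(1/(2*L))) = 2*1 = 2)
G(46)*41 = 2*41 = 82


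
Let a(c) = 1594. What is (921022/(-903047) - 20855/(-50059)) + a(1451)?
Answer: 72030501463049/45205629773 ≈ 1593.4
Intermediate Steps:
(921022/(-903047) - 20855/(-50059)) + a(1451) = (921022/(-903047) - 20855/(-50059)) + 1594 = (921022*(-1/903047) - 20855*(-1/50059)) + 1594 = (-921022/903047 + 20855/50059) + 1594 = -27272395113/45205629773 + 1594 = 72030501463049/45205629773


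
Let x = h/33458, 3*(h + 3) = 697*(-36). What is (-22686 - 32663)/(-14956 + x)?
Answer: 1851866842/500406215 ≈ 3.7007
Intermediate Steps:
h = -8367 (h = -3 + (697*(-36))/3 = -3 + (⅓)*(-25092) = -3 - 8364 = -8367)
x = -8367/33458 ≈ -0.25007
(-22686 - 32663)/(-14956 + x) = (-22686 - 32663)/(-14956 - 8367/33458) = -55349/(-500406215/33458) = -55349*(-33458/500406215) = 1851866842/500406215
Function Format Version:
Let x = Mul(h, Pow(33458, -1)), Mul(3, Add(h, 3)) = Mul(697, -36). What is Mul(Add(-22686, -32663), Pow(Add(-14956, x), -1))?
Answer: Rational(1851866842, 500406215) ≈ 3.7007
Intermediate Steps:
h = -8367 (h = Add(-3, Mul(Rational(1, 3), Mul(697, -36))) = Add(-3, Mul(Rational(1, 3), -25092)) = Add(-3, -8364) = -8367)
x = Rational(-8367, 33458) (x = Mul(-8367, Pow(33458, -1)) = Mul(-8367, Rational(1, 33458)) = Rational(-8367, 33458) ≈ -0.25007)
Mul(Add(-22686, -32663), Pow(Add(-14956, x), -1)) = Mul(Add(-22686, -32663), Pow(Add(-14956, Rational(-8367, 33458)), -1)) = Mul(-55349, Pow(Rational(-500406215, 33458), -1)) = Mul(-55349, Rational(-33458, 500406215)) = Rational(1851866842, 500406215)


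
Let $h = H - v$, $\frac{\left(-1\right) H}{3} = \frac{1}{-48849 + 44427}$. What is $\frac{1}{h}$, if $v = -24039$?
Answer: $\frac{1474}{35433487} \approx 4.1599 \cdot 10^{-5}$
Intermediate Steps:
$H = \frac{1}{1474}$ ($H = - \frac{3}{-48849 + 44427} = - \frac{3}{-4422} = \left(-3\right) \left(- \frac{1}{4422}\right) = \frac{1}{1474} \approx 0.00067843$)
$h = \frac{35433487}{1474}$ ($h = \frac{1}{1474} - -24039 = \frac{1}{1474} + 24039 = \frac{35433487}{1474} \approx 24039.0$)
$\frac{1}{h} = \frac{1}{\frac{35433487}{1474}} = \frac{1474}{35433487}$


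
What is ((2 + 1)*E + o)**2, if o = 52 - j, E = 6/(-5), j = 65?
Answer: 6889/25 ≈ 275.56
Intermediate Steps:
E = -6/5 (E = 6*(-1/5) = -6/5 ≈ -1.2000)
o = -13 (o = 52 - 1*65 = 52 - 65 = -13)
((2 + 1)*E + o)**2 = ((2 + 1)*(-6/5) - 13)**2 = (3*(-6/5) - 13)**2 = (-18/5 - 13)**2 = (-83/5)**2 = 6889/25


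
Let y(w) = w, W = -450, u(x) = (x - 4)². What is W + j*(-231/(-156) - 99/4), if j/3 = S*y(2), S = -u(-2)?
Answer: 59490/13 ≈ 4576.2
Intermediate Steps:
u(x) = (-4 + x)²
S = -36 (S = -(-4 - 2)² = -1*(-6)² = -1*36 = -36)
j = -216 (j = 3*(-36*2) = 3*(-72) = -216)
W + j*(-231/(-156) - 99/4) = -450 - 216*(-231/(-156) - 99/4) = -450 - 216*(-231*(-1/156) - 99*¼) = -450 - 216*(77/52 - 99/4) = -450 - 216*(-605/26) = -450 + 65340/13 = 59490/13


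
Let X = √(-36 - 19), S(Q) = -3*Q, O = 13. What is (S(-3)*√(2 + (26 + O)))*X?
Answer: 9*I*√2255 ≈ 427.38*I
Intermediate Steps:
X = I*√55 (X = √(-55) = I*√55 ≈ 7.4162*I)
(S(-3)*√(2 + (26 + O)))*X = ((-3*(-3))*√(2 + (26 + 13)))*(I*√55) = (9*√(2 + 39))*(I*√55) = (9*√41)*(I*√55) = 9*I*√2255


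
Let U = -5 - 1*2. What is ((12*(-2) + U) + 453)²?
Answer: 178084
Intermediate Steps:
U = -7 (U = -5 - 2 = -7)
((12*(-2) + U) + 453)² = ((12*(-2) - 7) + 453)² = ((-24 - 7) + 453)² = (-31 + 453)² = 422² = 178084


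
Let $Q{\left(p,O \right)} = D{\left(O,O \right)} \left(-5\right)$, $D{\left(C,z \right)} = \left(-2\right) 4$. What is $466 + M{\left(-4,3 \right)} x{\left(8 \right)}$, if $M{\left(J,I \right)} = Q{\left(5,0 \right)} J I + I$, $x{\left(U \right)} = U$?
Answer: $-3350$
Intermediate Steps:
$D{\left(C,z \right)} = -8$
$Q{\left(p,O \right)} = 40$ ($Q{\left(p,O \right)} = \left(-8\right) \left(-5\right) = 40$)
$M{\left(J,I \right)} = I + 40 I J$ ($M{\left(J,I \right)} = 40 J I + I = 40 I J + I = I + 40 I J$)
$466 + M{\left(-4,3 \right)} x{\left(8 \right)} = 466 + 3 \left(1 + 40 \left(-4\right)\right) 8 = 466 + 3 \left(1 - 160\right) 8 = 466 + 3 \left(-159\right) 8 = 466 - 3816 = -3350$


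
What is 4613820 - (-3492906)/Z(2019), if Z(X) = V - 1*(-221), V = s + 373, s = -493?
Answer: 469488726/101 ≈ 4.6484e+6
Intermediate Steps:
V = -120 (V = -493 + 373 = -120)
Z(X) = 101 (Z(X) = -120 - 1*(-221) = -120 + 221 = 101)
4613820 - (-3492906)/Z(2019) = 4613820 - (-3492906)/101 = 4613820 - 1*(-3492906/101) = 4613820 + 3492906/101 = 469488726/101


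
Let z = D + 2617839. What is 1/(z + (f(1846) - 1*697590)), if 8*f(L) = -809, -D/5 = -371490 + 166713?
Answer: 8/23552263 ≈ 3.3967e-7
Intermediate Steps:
D = 1023885 (D = -5*(-371490 + 166713) = -5*(-204777) = 1023885)
f(L) = -809/8 (f(L) = (⅛)*(-809) = -809/8)
z = 3641724 (z = 1023885 + 2617839 = 3641724)
1/(z + (f(1846) - 1*697590)) = 1/(3641724 + (-809/8 - 1*697590)) = 1/(3641724 + (-809/8 - 697590)) = 1/(3641724 - 5581529/8) = 1/(23552263/8) = 8/23552263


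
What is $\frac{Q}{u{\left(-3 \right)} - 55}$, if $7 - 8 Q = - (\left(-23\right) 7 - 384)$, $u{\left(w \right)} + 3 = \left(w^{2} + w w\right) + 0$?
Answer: $\frac{269}{160} \approx 1.6812$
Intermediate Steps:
$u{\left(w \right)} = -3 + 2 w^{2}$ ($u{\left(w \right)} = -3 + \left(\left(w^{2} + w w\right) + 0\right) = -3 + \left(\left(w^{2} + w^{2}\right) + 0\right) = -3 + \left(2 w^{2} + 0\right) = -3 + 2 w^{2}$)
$Q = - \frac{269}{4}$ ($Q = \frac{7}{8} - \frac{\left(-1\right) \left(\left(-23\right) 7 - 384\right)}{8} = \frac{7}{8} - \frac{\left(-1\right) \left(-161 - 384\right)}{8} = \frac{7}{8} - \frac{\left(-1\right) \left(-545\right)}{8} = \frac{7}{8} - \frac{545}{8} = - \frac{269}{4} \approx -67.25$)
$\frac{Q}{u{\left(-3 \right)} - 55} = \frac{1}{\left(-3 + 2 \left(-3\right)^{2}\right) - 55} \left(- \frac{269}{4}\right) = \frac{1}{\left(-3 + 2 \cdot 9\right) - 55} \left(- \frac{269}{4}\right) = \frac{1}{\left(-3 + 18\right) - 55} \left(- \frac{269}{4}\right) = \frac{1}{15 - 55} \left(- \frac{269}{4}\right) = \frac{1}{-40} \left(- \frac{269}{4}\right) = \left(- \frac{1}{40}\right) \left(- \frac{269}{4}\right) = \frac{269}{160}$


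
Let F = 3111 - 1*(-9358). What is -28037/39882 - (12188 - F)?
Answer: 486035/1734 ≈ 280.30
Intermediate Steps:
F = 12469 (F = 3111 + 9358 = 12469)
-28037/39882 - (12188 - F) = -28037/39882 - (12188 - 1*12469) = -28037*1/39882 - (12188 - 12469) = -1219/1734 - 1*(-281) = -1219/1734 + 281 = 486035/1734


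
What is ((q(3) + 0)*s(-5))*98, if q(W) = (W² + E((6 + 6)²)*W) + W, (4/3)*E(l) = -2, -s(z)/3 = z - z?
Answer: 0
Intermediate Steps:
s(z) = 0 (s(z) = -3*(z - z) = -3*0 = 0)
E(l) = -3/2 (E(l) = (¾)*(-2) = -3/2)
q(W) = W² - W/2 (q(W) = (W² - 3*W/2) + W = W² - W/2)
((q(3) + 0)*s(-5))*98 = ((3*(-½ + 3) + 0)*0)*98 = ((3*(5/2) + 0)*0)*98 = ((15/2 + 0)*0)*98 = ((15/2)*0)*98 = 0*98 = 0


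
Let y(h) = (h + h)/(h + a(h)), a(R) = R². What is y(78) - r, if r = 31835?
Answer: -2514963/79 ≈ -31835.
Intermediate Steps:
y(h) = 2*h/(h + h²) (y(h) = (h + h)/(h + h²) = (2*h)/(h + h²) = 2*h/(h + h²))
y(78) - r = 2/(1 + 78) - 1*31835 = 2/79 - 31835 = -2514963/79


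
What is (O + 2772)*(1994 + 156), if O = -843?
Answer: 4147350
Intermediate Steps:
(O + 2772)*(1994 + 156) = (-843 + 2772)*(1994 + 156) = 1929*2150 = 4147350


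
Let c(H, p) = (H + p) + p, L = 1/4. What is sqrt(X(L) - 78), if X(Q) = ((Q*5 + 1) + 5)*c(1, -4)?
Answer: I*sqrt(515)/2 ≈ 11.347*I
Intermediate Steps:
L = 1/4 ≈ 0.25000
c(H, p) = H + 2*p
X(Q) = -42 - 35*Q (X(Q) = ((Q*5 + 1) + 5)*(1 + 2*(-4)) = ((5*Q + 1) + 5)*(1 - 8) = ((1 + 5*Q) + 5)*(-7) = (6 + 5*Q)*(-7) = -42 - 35*Q)
sqrt(X(L) - 78) = sqrt((-42 - 35*1/4) - 78) = sqrt((-42 - 35/4) - 78) = sqrt(-203/4 - 78) = sqrt(-515/4) = I*sqrt(515)/2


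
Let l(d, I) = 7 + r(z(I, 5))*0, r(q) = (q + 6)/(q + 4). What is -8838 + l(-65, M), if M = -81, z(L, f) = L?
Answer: -8831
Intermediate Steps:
r(q) = (6 + q)/(4 + q)
l(d, I) = 7 (l(d, I) = 7 + ((6 + I)/(4 + I))*0 = 7 + 0 = 7)
-8838 + l(-65, M) = -8838 + 7 = -8831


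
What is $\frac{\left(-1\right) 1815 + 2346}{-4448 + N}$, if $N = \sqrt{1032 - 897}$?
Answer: $- \frac{2361888}{19784569} - \frac{1593 \sqrt{15}}{19784569} \approx -0.11969$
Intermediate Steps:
$N = 3 \sqrt{15}$ ($N = \sqrt{135} = 3 \sqrt{15} \approx 11.619$)
$\frac{\left(-1\right) 1815 + 2346}{-4448 + N} = \frac{\left(-1\right) 1815 + 2346}{-4448 + 3 \sqrt{15}} = \frac{-1815 + 2346}{-4448 + 3 \sqrt{15}} = \frac{531}{-4448 + 3 \sqrt{15}}$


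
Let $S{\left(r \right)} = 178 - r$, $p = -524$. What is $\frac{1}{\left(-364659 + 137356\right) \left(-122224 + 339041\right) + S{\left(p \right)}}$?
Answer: $- \frac{1}{49283153849} \approx -2.0291 \cdot 10^{-11}$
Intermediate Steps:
$\frac{1}{\left(-364659 + 137356\right) \left(-122224 + 339041\right) + S{\left(p \right)}} = \frac{1}{\left(-364659 + 137356\right) \left(-122224 + 339041\right) + \left(178 - -524\right)} = \frac{1}{\left(-227303\right) 216817 + \left(178 + 524\right)} = \frac{1}{-49283154551 + 702} = \frac{1}{-49283153849} = - \frac{1}{49283153849}$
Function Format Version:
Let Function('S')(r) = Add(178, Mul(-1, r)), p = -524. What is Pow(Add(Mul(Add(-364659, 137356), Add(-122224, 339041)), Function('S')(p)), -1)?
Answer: Rational(-1, 49283153849) ≈ -2.0291e-11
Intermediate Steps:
Pow(Add(Mul(Add(-364659, 137356), Add(-122224, 339041)), Function('S')(p)), -1) = Pow(Add(Mul(Add(-364659, 137356), Add(-122224, 339041)), Add(178, Mul(-1, -524))), -1) = Pow(Add(Mul(-227303, 216817), Add(178, 524)), -1) = Pow(Add(-49283154551, 702), -1) = Pow(-49283153849, -1) = Rational(-1, 49283153849)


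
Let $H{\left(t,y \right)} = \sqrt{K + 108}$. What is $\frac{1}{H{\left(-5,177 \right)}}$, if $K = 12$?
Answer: $\frac{\sqrt{30}}{60} \approx 0.091287$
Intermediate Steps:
$H{\left(t,y \right)} = 2 \sqrt{30}$ ($H{\left(t,y \right)} = \sqrt{12 + 108} = \sqrt{120} = 2 \sqrt{30}$)
$\frac{1}{H{\left(-5,177 \right)}} = \frac{1}{2 \sqrt{30}} = \frac{\sqrt{30}}{60}$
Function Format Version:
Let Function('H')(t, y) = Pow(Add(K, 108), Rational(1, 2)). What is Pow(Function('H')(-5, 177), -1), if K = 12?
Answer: Mul(Rational(1, 60), Pow(30, Rational(1, 2))) ≈ 0.091287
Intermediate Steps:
Function('H')(t, y) = Mul(2, Pow(30, Rational(1, 2))) (Function('H')(t, y) = Pow(Add(12, 108), Rational(1, 2)) = Pow(120, Rational(1, 2)) = Mul(2, Pow(30, Rational(1, 2))))
Pow(Function('H')(-5, 177), -1) = Pow(Mul(2, Pow(30, Rational(1, 2))), -1) = Mul(Rational(1, 60), Pow(30, Rational(1, 2)))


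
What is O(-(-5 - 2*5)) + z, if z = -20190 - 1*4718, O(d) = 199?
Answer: -24709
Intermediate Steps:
z = -24908 (z = -20190 - 4718 = -24908)
O(-(-5 - 2*5)) + z = 199 - 24908 = -24709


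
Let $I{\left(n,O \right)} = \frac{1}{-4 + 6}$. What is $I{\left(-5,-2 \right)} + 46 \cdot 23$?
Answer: $\frac{2117}{2} \approx 1058.5$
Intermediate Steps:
$I{\left(n,O \right)} = \frac{1}{2}$
$I{\left(-5,-2 \right)} + 46 \cdot 23 = \frac{1}{2} + 46 \cdot 23 = \frac{1}{2} + 1058 = \frac{2117}{2}$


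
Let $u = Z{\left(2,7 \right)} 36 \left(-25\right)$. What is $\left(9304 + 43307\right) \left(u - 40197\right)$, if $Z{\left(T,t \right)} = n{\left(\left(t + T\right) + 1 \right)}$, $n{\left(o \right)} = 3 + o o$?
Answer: $-6991844067$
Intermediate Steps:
$n{\left(o \right)} = 3 + o^{2}$
$Z{\left(T,t \right)} = 3 + \left(1 + T + t\right)^{2}$ ($Z{\left(T,t \right)} = 3 + \left(\left(t + T\right) + 1\right)^{2} = 3 + \left(\left(T + t\right) + 1\right)^{2} = 3 + \left(1 + T + t\right)^{2}$)
$u = -92700$ ($u = \left(3 + \left(1 + 2 + 7\right)^{2}\right) 36 \left(-25\right) = \left(3 + 10^{2}\right) 36 \left(-25\right) = \left(3 + 100\right) 36 \left(-25\right) = 103 \cdot 36 \left(-25\right) = 3708 \left(-25\right) = -92700$)
$\left(9304 + 43307\right) \left(u - 40197\right) = \left(9304 + 43307\right) \left(-92700 - 40197\right) = 52611 \left(-132897\right) = -6991844067$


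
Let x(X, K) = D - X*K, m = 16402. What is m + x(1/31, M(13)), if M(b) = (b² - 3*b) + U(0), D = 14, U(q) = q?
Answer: 508766/31 ≈ 16412.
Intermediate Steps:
M(b) = b² - 3*b (M(b) = (b² - 3*b) + 0 = b² - 3*b)
x(X, K) = 14 - K*X (x(X, K) = 14 - X*K = 14 - K*X)
m + x(1/31, M(13)) = 16402 + (14 - 1*13*(-3 + 13)/31) = 16402 + (14 - 1*13*10*1/31) = 16402 + (14 - 1*130*1/31) = 16402 + (14 - 130/31) = 16402 + 304/31 = 508766/31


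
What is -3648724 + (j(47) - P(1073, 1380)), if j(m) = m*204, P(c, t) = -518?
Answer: -3638618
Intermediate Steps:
j(m) = 204*m
-3648724 + (j(47) - P(1073, 1380)) = -3648724 + (204*47 - 1*(-518)) = -3648724 + (9588 + 518) = -3648724 + 10106 = -3638618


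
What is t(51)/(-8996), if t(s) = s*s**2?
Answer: -132651/8996 ≈ -14.746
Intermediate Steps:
t(s) = s**3
t(51)/(-8996) = 51**3/(-8996) = 132651*(-1/8996) = -132651/8996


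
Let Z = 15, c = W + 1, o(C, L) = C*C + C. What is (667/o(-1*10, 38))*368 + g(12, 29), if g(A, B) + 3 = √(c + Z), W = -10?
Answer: 122593/45 + √6 ≈ 2726.7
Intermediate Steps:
o(C, L) = C + C² (o(C, L) = C² + C = C + C²)
c = -9 (c = -10 + 1 = -9)
g(A, B) = -3 + √6 (g(A, B) = -3 + √(-9 + 15) = -3 + √6)
(667/o(-1*10, 38))*368 + g(12, 29) = (667/(((-1*10)*(1 - 1*10))))*368 + (-3 + √6) = (667/((-10*(1 - 10))))*368 + (-3 + √6) = (667/((-10*(-9))))*368 + (-3 + √6) = (667/90)*368 + (-3 + √6) = 122728/45 + (-3 + √6) = 122593/45 + √6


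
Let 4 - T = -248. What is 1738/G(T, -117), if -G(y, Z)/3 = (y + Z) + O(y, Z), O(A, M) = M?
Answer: -869/27 ≈ -32.185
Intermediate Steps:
T = 252 (T = 4 - 1*(-248) = 4 + 248 = 252)
G(y, Z) = -6*Z - 3*y (G(y, Z) = -3*((y + Z) + Z) = -3*((Z + y) + Z) = -3*(y + 2*Z) = -6*Z - 3*y)
1738/G(T, -117) = 1738/(-6*(-117) - 3*252) = 1738/(702 - 756) = 1738/(-54) = 1738*(-1/54) = -869/27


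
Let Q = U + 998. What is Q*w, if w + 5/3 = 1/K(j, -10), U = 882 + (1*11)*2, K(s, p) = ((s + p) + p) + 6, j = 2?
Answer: -6657/2 ≈ -3328.5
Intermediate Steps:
K(s, p) = 6 + s + 2*p (K(s, p) = ((p + s) + p) + 6 = (s + 2*p) + 6 = 6 + s + 2*p)
U = 904 (U = 882 + 11*2 = 882 + 22 = 904)
w = -7/4 (w = -5/3 + 1/(6 + 2 + 2*(-10)) = -5/3 + 1/(6 + 2 - 20) = -5/3 + 1/(-12) = -5/3 - 1/12 = -7/4 ≈ -1.7500)
Q = 1902 (Q = 904 + 998 = 1902)
Q*w = 1902*(-7/4) = -6657/2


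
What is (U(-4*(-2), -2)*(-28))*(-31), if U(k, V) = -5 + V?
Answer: -6076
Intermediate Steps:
(U(-4*(-2), -2)*(-28))*(-31) = ((-5 - 2)*(-28))*(-31) = -7*(-28)*(-31) = 196*(-31) = -6076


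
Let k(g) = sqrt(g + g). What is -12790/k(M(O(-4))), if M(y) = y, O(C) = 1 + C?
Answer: 6395*I*sqrt(6)/3 ≈ 5221.5*I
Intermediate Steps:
k(g) = sqrt(2)*sqrt(g) (k(g) = sqrt(2*g) = sqrt(2)*sqrt(g))
-12790/k(M(O(-4))) = -12790*sqrt(2)/(2*sqrt(1 - 4)) = -12790*(-I*sqrt(6)/6) = -(-6395)*I*sqrt(6)/3 = 6395*I*sqrt(6)/3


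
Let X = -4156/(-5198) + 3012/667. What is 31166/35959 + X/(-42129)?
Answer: 98947145412932/114180787424781 ≈ 0.86658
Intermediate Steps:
X = 400618/75371 (X = -4156*(-1/5198) + 3012*(1/667) = 2078/2599 + 3012/667 = 400618/75371 ≈ 5.3153)
31166/35959 + X/(-42129) = 31166/35959 + (400618/75371)/(-42129) = 31166*(1/35959) + (400618/75371)*(-1/42129) = 31166/35959 - 400618/3175304859 = 98947145412932/114180787424781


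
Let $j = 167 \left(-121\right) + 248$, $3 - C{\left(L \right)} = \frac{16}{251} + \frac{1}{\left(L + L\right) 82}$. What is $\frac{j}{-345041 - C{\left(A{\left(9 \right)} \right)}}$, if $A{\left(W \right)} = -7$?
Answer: $\frac{5751145932}{99423720395} \approx 0.057845$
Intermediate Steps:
$C{\left(L \right)} = \frac{737}{251} - \frac{1}{164 L}$ ($C{\left(L \right)} = 3 - \left(\frac{16}{251} + \frac{1}{\left(L + L\right) 82}\right) = 3 - \left(16 \cdot \frac{1}{251} + \frac{1}{2 L} \frac{1}{82}\right) = 3 - \left(\frac{16}{251} + \frac{1}{2 L} \frac{1}{82}\right) = 3 - \left(\frac{16}{251} + \frac{1}{164 L}\right) = \frac{737}{251} - \frac{1}{164 L}$)
$j = -19959$ ($j = -20207 + 248 = -19959$)
$\frac{j}{-345041 - C{\left(A{\left(9 \right)} \right)}} = - \frac{19959}{-345041 - \frac{-251 + 120868 \left(-7\right)}{41164 \left(-7\right)}} = - \frac{19959}{-345041 - \frac{1}{41164} \left(- \frac{1}{7}\right) \left(-251 - 846076\right)} = - \frac{19959}{-345041 - \frac{1}{41164} \left(- \frac{1}{7}\right) \left(-846327\right)} = - \frac{19959}{-345041 - \frac{846327}{288148}} = - \frac{19959}{- \frac{99423720395}{288148}} = \left(-19959\right) \left(- \frac{288148}{99423720395}\right) = \frac{5751145932}{99423720395}$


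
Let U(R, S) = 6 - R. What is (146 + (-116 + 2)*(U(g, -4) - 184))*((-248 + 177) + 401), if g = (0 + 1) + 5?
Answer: 6970260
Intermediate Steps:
g = 6 (g = 1 + 5 = 6)
(146 + (-116 + 2)*(U(g, -4) - 184))*((-248 + 177) + 401) = (146 + (-116 + 2)*((6 - 1*6) - 184))*((-248 + 177) + 401) = (146 - 114*((6 - 6) - 184))*(-71 + 401) = (146 - 114*(0 - 184))*330 = (146 - 114*(-184))*330 = (146 + 20976)*330 = 21122*330 = 6970260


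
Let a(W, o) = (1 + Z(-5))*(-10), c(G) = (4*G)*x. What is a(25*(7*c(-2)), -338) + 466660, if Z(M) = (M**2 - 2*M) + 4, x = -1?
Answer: 466260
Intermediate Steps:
Z(M) = 4 + M**2 - 2*M
c(G) = -4*G (c(G) = (4*G)*(-1) = -4*G)
a(W, o) = -400 (a(W, o) = (1 + (4 + (-5)**2 - 2*(-5)))*(-10) = (1 + (4 + 25 + 10))*(-10) = (1 + 39)*(-10) = 40*(-10) = -400)
a(25*(7*c(-2)), -338) + 466660 = -400 + 466660 = 466260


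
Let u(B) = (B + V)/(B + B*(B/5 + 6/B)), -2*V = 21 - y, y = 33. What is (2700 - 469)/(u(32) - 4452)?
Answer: -1354217/2702269 ≈ -0.50114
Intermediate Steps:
V = 6 (V = -(21 - 1*33)/2 = -(21 - 33)/2 = -½*(-12) = 6)
u(B) = (6 + B)/(B + B*(6/B + B/5)) (u(B) = (B + 6)/(B + B*(B/5 + 6/B)) = (6 + B)/(B + B*(B*(⅕) + 6/B)) = (6 + B)/(B + B*(B/5 + 6/B)) = (6 + B)/(B + B*(6/B + B/5)))
(2700 - 469)/(u(32) - 4452) = (2700 - 469)/(5*(6 + 32)/(30 + 32² + 5*32) - 4452) = 2231/(5*38/(30 + 1024 + 160) - 4452) = 2231/(5*38/1214 - 4452) = 2231/(5*(1/1214)*38 - 4452) = 2231/(95/607 - 4452) = 2231/(-2702269/607) = 2231*(-607/2702269) = -1354217/2702269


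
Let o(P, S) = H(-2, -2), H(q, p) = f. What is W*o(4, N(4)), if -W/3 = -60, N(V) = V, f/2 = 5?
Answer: 1800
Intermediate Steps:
f = 10 (f = 2*5 = 10)
H(q, p) = 10
o(P, S) = 10
W = 180 (W = -3*(-60) = 180)
W*o(4, N(4)) = 180*10 = 1800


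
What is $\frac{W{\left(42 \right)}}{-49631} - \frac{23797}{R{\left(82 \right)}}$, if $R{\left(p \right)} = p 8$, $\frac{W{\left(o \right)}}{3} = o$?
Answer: $- \frac{1181151563}{32557936} \approx -36.278$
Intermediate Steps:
$W{\left(o \right)} = 3 o$
$R{\left(p \right)} = 8 p$
$\frac{W{\left(42 \right)}}{-49631} - \frac{23797}{R{\left(82 \right)}} = \frac{3 \cdot 42}{-49631} - \frac{23797}{8 \cdot 82} = 126 \left(- \frac{1}{49631}\right) - \frac{23797}{656} = - \frac{126}{49631} - \frac{23797}{656} = - \frac{1181151563}{32557936}$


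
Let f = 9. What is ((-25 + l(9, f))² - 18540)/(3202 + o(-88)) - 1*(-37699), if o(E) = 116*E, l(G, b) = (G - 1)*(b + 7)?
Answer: 264127125/7006 ≈ 37700.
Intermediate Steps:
l(G, b) = (-1 + G)*(7 + b)
((-25 + l(9, f))² - 18540)/(3202 + o(-88)) - 1*(-37699) = ((-25 + (-7 - 1*9 + 7*9 + 9*9))² - 18540)/(3202 + 116*(-88)) - 1*(-37699) = ((-25 + (-7 - 9 + 63 + 81))² - 18540)/(3202 - 10208) + 37699 = ((-25 + 128)² - 18540)/(-7006) + 37699 = (103² - 18540)*(-1/7006) + 37699 = (10609 - 18540)*(-1/7006) + 37699 = -7931*(-1/7006) + 37699 = 7931/7006 + 37699 = 264127125/7006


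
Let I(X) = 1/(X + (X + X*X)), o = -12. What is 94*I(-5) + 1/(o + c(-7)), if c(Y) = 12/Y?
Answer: 991/160 ≈ 6.1937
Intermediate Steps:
I(X) = 1/(X² + 2*X) (I(X) = 1/(X + (X + X²)) = 1/(X² + 2*X))
94*I(-5) + 1/(o + c(-7)) = 94*(1/((-5)*(2 - 5))) + 1/(-12 + 12/(-7)) = 94*(-⅕/(-3)) + 1/(-12 + 12*(-⅐)) = 94*(-⅕*(-⅓)) + 1/(-12 - 12/7) = 94*(1/15) + 1/(-96/7) = 94/15 - 7/96 = 991/160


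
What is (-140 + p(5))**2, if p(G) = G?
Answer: 18225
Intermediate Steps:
(-140 + p(5))**2 = (-140 + 5)**2 = (-135)**2 = 18225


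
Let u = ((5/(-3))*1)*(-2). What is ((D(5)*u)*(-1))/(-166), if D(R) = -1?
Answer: -5/249 ≈ -0.020080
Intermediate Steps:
u = 10/3 (u = ((5*(-⅓))*1)*(-2) = -5/3*1*(-2) = -5/3*(-2) = 10/3 ≈ 3.3333)
((D(5)*u)*(-1))/(-166) = (-1*10/3*(-1))/(-166) = -(-5)*(-1)/249 = -1/166*10/3 = -5/249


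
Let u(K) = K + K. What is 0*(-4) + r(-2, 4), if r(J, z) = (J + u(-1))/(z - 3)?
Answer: -4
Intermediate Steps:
u(K) = 2*K
r(J, z) = (-2 + J)/(-3 + z) (r(J, z) = (J + 2*(-1))/(z - 3) = (J - 2)/(-3 + z) = (-2 + J)/(-3 + z))
0*(-4) + r(-2, 4) = 0*(-4) + (-2 - 2)/(-3 + 4) = 0 - 4/1 = 0 + 1*(-4) = 0 - 4 = -4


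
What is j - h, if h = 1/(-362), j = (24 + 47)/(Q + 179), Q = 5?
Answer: 12943/33304 ≈ 0.38863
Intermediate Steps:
j = 71/184 (j = (24 + 47)/(5 + 179) = 71/184 ≈ 0.38587)
h = -1/362 ≈ -0.0027624
j - h = 71/184 - 1*(-1/362) = 71/184 + 1/362 = 12943/33304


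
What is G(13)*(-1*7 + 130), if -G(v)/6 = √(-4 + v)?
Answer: -2214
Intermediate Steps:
G(v) = -6*√(-4 + v)
G(13)*(-1*7 + 130) = (-6*√(-4 + 13))*(-1*7 + 130) = (-6*√9)*(-7 + 130) = -6*3*123 = -18*123 = -2214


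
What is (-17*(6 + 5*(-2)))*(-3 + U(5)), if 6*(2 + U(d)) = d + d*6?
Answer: 170/3 ≈ 56.667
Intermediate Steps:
U(d) = -2 + 7*d/6 (U(d) = -2 + (d + d*6)/6 = -2 + (d + 6*d)/6 = -2 + (7*d)/6 = -2 + 7*d/6)
(-17*(6 + 5*(-2)))*(-3 + U(5)) = (-17*(6 + 5*(-2)))*(-3 + (-2 + (7/6)*5)) = (-17*(6 - 10))*(-3 + (-2 + 35/6)) = (-17*(-4))*(-3 + 23/6) = 68*(⅚) = 170/3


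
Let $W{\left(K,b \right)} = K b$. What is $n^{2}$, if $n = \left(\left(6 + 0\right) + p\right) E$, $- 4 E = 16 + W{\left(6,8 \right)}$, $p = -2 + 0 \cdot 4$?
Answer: $4096$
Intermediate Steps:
$p = -2$ ($p = -2 + 0 = -2$)
$E = -16$ ($E = - \frac{16 + 6 \cdot 8}{4} = - \frac{16 + 48}{4} = \left(- \frac{1}{4}\right) 64 = -16$)
$n = -64$ ($n = \left(\left(6 + 0\right) - 2\right) \left(-16\right) = \left(6 - 2\right) \left(-16\right) = 4 \left(-16\right) = -64$)
$n^{2} = \left(-64\right)^{2} = 4096$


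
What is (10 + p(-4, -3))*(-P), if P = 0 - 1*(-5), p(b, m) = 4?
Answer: -70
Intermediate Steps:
P = 5 (P = 0 + 5 = 5)
(10 + p(-4, -3))*(-P) = (10 + 4)*(-1*5) = 14*(-5) = -70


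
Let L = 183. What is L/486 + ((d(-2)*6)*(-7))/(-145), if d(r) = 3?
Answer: 29257/23490 ≈ 1.2455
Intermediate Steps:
L/486 + ((d(-2)*6)*(-7))/(-145) = 183/486 + ((3*6)*(-7))/(-145) = 183*(1/486) + (18*(-7))*(-1/145) = 61/162 - 126*(-1/145) = 61/162 + 126/145 = 29257/23490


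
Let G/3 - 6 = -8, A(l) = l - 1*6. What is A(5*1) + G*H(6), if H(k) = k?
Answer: -37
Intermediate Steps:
A(l) = -6 + l (A(l) = l - 6 = -6 + l)
G = -6 (G = 18 + 3*(-8) = 18 - 24 = -6)
A(5*1) + G*H(6) = (-6 + 5*1) - 6*6 = (-6 + 5) - 36 = -1 - 36 = -37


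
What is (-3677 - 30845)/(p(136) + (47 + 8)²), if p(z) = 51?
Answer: -17261/1538 ≈ -11.223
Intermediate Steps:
(-3677 - 30845)/(p(136) + (47 + 8)²) = (-3677 - 30845)/(51 + (47 + 8)²) = -34522/(51 + 55²) = -34522/(51 + 3025) = -34522/3076 = -34522*1/3076 = -17261/1538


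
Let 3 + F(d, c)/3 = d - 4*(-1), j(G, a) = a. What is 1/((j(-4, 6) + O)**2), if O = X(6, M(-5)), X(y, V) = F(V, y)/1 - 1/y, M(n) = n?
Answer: 36/1369 ≈ 0.026297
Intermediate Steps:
F(d, c) = 3 + 3*d (F(d, c) = -9 + 3*(d - 4*(-1)) = -9 + 3*(d + 4) = -9 + 3*(4 + d) = -9 + (12 + 3*d) = 3 + 3*d)
X(y, V) = 3 - 1/y + 3*V (X(y, V) = (3 + 3*V)/1 - 1/y = (3 + 3*V)*1 - 1/y = (3 + 3*V) - 1/y = 3 - 1/y + 3*V)
O = -73/6 (O = 3 - 1/6 + 3*(-5) = 3 - 1*1/6 - 15 = 3 - 1/6 - 15 = -73/6 ≈ -12.167)
1/((j(-4, 6) + O)**2) = 1/((6 - 73/6)**2) = 1/((-37/6)**2) = 1/(1369/36) = 36/1369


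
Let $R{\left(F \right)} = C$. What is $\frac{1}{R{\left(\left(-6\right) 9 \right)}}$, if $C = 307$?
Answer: $\frac{1}{307} \approx 0.0032573$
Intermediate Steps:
$R{\left(F \right)} = 307$
$\frac{1}{R{\left(\left(-6\right) 9 \right)}} = \frac{1}{307}$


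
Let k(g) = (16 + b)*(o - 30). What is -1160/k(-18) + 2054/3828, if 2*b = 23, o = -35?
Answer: 147491/124410 ≈ 1.1855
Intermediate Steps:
b = 23/2 (b = (1/2)*23 = 23/2 ≈ 11.500)
k(g) = -3575/2 (k(g) = (16 + 23/2)*(-35 - 30) = (55/2)*(-65) = -3575/2)
-1160/k(-18) + 2054/3828 = -1160/(-3575/2) + 2054/3828 = -1160*(-2/3575) + 2054*(1/3828) = 464/715 + 1027/1914 = 147491/124410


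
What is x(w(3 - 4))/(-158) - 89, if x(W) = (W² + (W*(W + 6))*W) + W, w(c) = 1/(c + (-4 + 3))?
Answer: -112505/1264 ≈ -89.007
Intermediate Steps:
w(c) = 1/(-1 + c) (w(c) = 1/(c - 1) = 1/(-1 + c))
x(W) = W + W² + W²*(6 + W) (x(W) = (W² + (W*(6 + W))*W) + W = (W² + W²*(6 + W)) + W = W + W² + W²*(6 + W))
x(w(3 - 4))/(-158) - 89 = ((1 + (1/(-1 + (3 - 4)))² + 7/(-1 + (3 - 4)))/(-1 + (3 - 4)))/(-158) - 89 = -(1 + (1/(-1 - 1))² + 7/(-1 - 1))/(158*(-1 - 1)) - 89 = -(1 + (1/(-2))² + 7/(-2))/(158*(-2)) - 89 = -(-1)*(1 + (-½)² + 7*(-½))/316 - 89 = -(-1)*(1 + ¼ - 7/2)/316 - 89 = -(-1)*(-9)/(316*4) - 89 = -1/158*9/8 - 89 = -9/1264 - 89 = -112505/1264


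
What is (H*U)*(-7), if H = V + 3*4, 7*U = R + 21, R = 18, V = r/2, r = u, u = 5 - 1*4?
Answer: -975/2 ≈ -487.50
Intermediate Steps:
u = 1 (u = 5 - 4 = 1)
r = 1
V = 1/2 ≈ 0.50000
U = 39/7 (U = (18 + 21)/7 = (1/7)*39 = 39/7 ≈ 5.5714)
H = 25/2 (H = 1/2 + 3*4 = 1/2 + 12 = 25/2 ≈ 12.500)
(H*U)*(-7) = ((25/2)*(39/7))*(-7) = (975/14)*(-7) = -975/2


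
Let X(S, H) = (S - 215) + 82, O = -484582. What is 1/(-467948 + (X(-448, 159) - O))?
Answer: 1/16053 ≈ 6.2294e-5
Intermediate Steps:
X(S, H) = -133 + S (X(S, H) = (-215 + S) + 82 = -133 + S)
1/(-467948 + (X(-448, 159) - O)) = 1/(-467948 + ((-133 - 448) - 1*(-484582))) = 1/(-467948 + (-581 + 484582)) = 1/(-467948 + 484001) = 1/16053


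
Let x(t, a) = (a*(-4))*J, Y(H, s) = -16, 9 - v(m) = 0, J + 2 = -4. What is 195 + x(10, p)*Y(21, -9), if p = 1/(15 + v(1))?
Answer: 179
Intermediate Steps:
J = -6 (J = -2 - 4 = -6)
v(m) = 9 (v(m) = 9 - 1*0 = 9 + 0 = 9)
p = 1/24 (p = 1/(15 + 9) = 1/24 ≈ 0.041667)
x(t, a) = 24*a (x(t, a) = (a*(-4))*(-6) = -4*a*(-6) = 24*a)
195 + x(10, p)*Y(21, -9) = 195 + (24*(1/24))*(-16) = 195 + 1*(-16) = 195 - 16 = 179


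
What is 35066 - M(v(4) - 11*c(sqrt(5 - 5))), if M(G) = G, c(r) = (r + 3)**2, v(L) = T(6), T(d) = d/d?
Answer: 35164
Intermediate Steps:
T(d) = 1
v(L) = 1
c(r) = (3 + r)**2
35066 - M(v(4) - 11*c(sqrt(5 - 5))) = 35066 - (1 - 11*(3 + sqrt(5 - 5))**2) = 35066 - (1 - 11*(3 + sqrt(0))**2) = 35066 - (1 - 11*(3 + 0)**2) = 35066 - (1 - 11*3**2) = 35066 - (1 - 11*9) = 35066 - (1 - 99) = 35066 - 1*(-98) = 35066 + 98 = 35164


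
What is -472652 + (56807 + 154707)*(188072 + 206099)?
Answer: 83372212242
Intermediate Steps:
-472652 + (56807 + 154707)*(188072 + 206099) = -472652 + 211514*394171 = -472652 + 83372684894 = 83372212242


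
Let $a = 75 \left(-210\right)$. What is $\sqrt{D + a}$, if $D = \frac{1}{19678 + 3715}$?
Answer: $\frac{i \sqrt{8618911048357}}{23393} \approx 125.5 i$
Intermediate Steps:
$D = \frac{1}{23393} \approx 4.2748 \cdot 10^{-5}$
$a = -15750$
$\sqrt{D + a} = \sqrt{\frac{1}{23393} - 15750} = \sqrt{- \frac{368439749}{23393}} = \frac{i \sqrt{8618911048357}}{23393}$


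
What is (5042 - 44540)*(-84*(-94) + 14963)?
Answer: -902884782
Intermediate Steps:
(5042 - 44540)*(-84*(-94) + 14963) = -39498*(7896 + 14963) = -39498*22859 = -902884782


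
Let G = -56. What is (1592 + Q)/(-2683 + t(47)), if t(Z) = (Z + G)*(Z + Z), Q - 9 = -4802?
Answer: 3201/3529 ≈ 0.90706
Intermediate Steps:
Q = -4793 (Q = 9 - 4802 = -4793)
t(Z) = 2*Z*(-56 + Z) (t(Z) = (Z - 56)*(Z + Z) = (-56 + Z)*(2*Z) = 2*Z*(-56 + Z))
(1592 + Q)/(-2683 + t(47)) = (1592 - 4793)/(-2683 + 2*47*(-56 + 47)) = -3201/(-2683 + 2*47*(-9)) = -3201/(-2683 - 846) = -3201/(-3529) = -3201*(-1/3529) = 3201/3529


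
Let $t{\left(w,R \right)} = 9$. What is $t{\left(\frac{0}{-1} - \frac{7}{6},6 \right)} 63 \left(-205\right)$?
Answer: $-116235$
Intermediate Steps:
$t{\left(\frac{0}{-1} - \frac{7}{6},6 \right)} 63 \left(-205\right) = 9 \cdot 63 \left(-205\right) = 567 \left(-205\right) = -116235$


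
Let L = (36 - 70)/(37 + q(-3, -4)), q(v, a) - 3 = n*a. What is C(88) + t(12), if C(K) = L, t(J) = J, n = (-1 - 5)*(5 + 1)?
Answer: 1087/92 ≈ 11.815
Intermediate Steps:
n = -36 (n = -6*6 = -36)
q(v, a) = 3 - 36*a
L = -17/92 (L = (36 - 70)/(37 + (3 - 36*(-4))) = -34/(37 + (3 + 144)) = -34/(37 + 147) = -34/184 = -34*1/184 = -17/92 ≈ -0.18478)
C(K) = -17/92
C(88) + t(12) = -17/92 + 12 = 1087/92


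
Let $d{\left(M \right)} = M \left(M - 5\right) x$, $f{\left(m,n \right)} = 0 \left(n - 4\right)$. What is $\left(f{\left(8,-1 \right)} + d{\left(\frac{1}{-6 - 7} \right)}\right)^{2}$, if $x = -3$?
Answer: $\frac{39204}{28561} \approx 1.3726$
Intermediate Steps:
$f{\left(m,n \right)} = 0$ ($f{\left(m,n \right)} = 0 \left(-4 + n\right) = 0$)
$d{\left(M \right)} = - 3 M \left(-5 + M\right)$ ($d{\left(M \right)} = M \left(M - 5\right) \left(-3\right) = M \left(-5 + M\right) \left(-3\right) = - 3 M \left(-5 + M\right)$)
$\left(f{\left(8,-1 \right)} + d{\left(\frac{1}{-6 - 7} \right)}\right)^{2} = \left(0 + \frac{3 \left(5 - \frac{1}{-6 - 7}\right)}{-6 - 7}\right)^{2} = \left(0 + \frac{3 \left(5 - \frac{1}{-13}\right)}{-13}\right)^{2} = \left(0 + 3 \left(- \frac{1}{13}\right) \left(5 - - \frac{1}{13}\right)\right)^{2} = \left(0 + 3 \left(- \frac{1}{13}\right) \left(5 + \frac{1}{13}\right)\right)^{2} = \left(0 + 3 \left(- \frac{1}{13}\right) \frac{66}{13}\right)^{2} = \left(0 - \frac{198}{169}\right)^{2} = \left(- \frac{198}{169}\right)^{2} = \frac{39204}{28561}$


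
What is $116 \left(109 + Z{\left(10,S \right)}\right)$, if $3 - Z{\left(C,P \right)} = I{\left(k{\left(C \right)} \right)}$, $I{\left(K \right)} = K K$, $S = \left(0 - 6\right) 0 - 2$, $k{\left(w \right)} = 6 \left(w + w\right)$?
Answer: $-1657408$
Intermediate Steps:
$k{\left(w \right)} = 12 w$ ($k{\left(w \right)} = 6 \cdot 2 w = 12 w$)
$S = -2$ ($S = \left(0 - 6\right) 0 - 2 = \left(-6\right) 0 - 2 = 0 - 2 = -2$)
$I{\left(K \right)} = K^{2}$
$Z{\left(C,P \right)} = 3 - 144 C^{2}$ ($Z{\left(C,P \right)} = 3 - \left(12 C\right)^{2} = 3 - 144 C^{2}$)
$116 \left(109 + Z{\left(10,S \right)}\right) = 116 \left(109 + \left(3 - 144 \cdot 10^{2}\right)\right) = 116 \left(109 + \left(3 - 14400\right)\right) = 116 \left(109 - 14397\right) = 116 \left(-14288\right) = -1657408$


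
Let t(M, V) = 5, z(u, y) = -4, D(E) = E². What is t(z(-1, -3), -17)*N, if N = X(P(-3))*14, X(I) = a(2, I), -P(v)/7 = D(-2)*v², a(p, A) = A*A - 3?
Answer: 4445070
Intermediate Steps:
a(p, A) = -3 + A² (a(p, A) = A² - 3 = -3 + A²)
P(v) = -28*v² (P(v) = -7*(-2)²*v² = -28*v²)
X(I) = -3 + I²
N = 889014 (N = (-3 + (-28*(-3)²)²)*14 = (-3 + (-28*9)²)*14 = (-3 + (-252)²)*14 = (-3 + 63504)*14 = 63501*14 = 889014)
t(z(-1, -3), -17)*N = 5*889014 = 4445070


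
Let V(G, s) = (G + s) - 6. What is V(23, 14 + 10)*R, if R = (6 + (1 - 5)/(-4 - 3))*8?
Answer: 15088/7 ≈ 2155.4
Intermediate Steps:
V(G, s) = -6 + G + s
R = 368/7 (R = (6 - 4/(-7))*8 = (6 - 4*(-1/7))*8 = (6 + 4/7)*8 = (46/7)*8 = 368/7 ≈ 52.571)
V(23, 14 + 10)*R = (-6 + 23 + (14 + 10))*(368/7) = (-6 + 23 + 24)*(368/7) = 41*(368/7) = 15088/7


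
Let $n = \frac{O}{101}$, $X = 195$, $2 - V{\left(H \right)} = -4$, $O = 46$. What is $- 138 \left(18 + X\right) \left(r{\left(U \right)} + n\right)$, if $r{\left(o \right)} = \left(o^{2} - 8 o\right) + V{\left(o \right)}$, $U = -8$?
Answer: $- \frac{399170520}{101} \approx -3.9522 \cdot 10^{6}$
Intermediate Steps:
$V{\left(H \right)} = 6$ ($V{\left(H \right)} = 2 - -4 = 2 + 4 = 6$)
$r{\left(o \right)} = 6 + o^{2} - 8 o$ ($r{\left(o \right)} = \left(o^{2} - 8 o\right) + 6 = 6 + o^{2} - 8 o$)
$n = \frac{46}{101} \approx 0.45545$
$- 138 \left(18 + X\right) \left(r{\left(U \right)} + n\right) = - 138 \left(18 + 195\right) \left(\left(6 + \left(-8\right)^{2} - -64\right) + \frac{46}{101}\right) = - 138 \cdot 213 \left(\left(6 + 64 + 64\right) + \frac{46}{101}\right) = - 138 \cdot 213 \left(134 + \frac{46}{101}\right) = - 138 \cdot 213 \cdot \frac{13580}{101} = \left(-138\right) \frac{2892540}{101} = - \frac{399170520}{101}$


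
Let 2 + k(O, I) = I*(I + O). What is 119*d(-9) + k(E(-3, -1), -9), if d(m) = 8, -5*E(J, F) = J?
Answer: 5128/5 ≈ 1025.6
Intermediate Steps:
E(J, F) = -J/5
k(O, I) = -2 + I*(I + O)
119*d(-9) + k(E(-3, -1), -9) = 119*8 + (-2 + (-9)² - (-9)*(-3)/5) = 952 + (-2 + 81 - 9*⅗) = 952 + (-2 + 81 - 27/5) = 952 + 368/5 = 5128/5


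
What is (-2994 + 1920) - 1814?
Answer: -2888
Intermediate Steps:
(-2994 + 1920) - 1814 = -1074 - 1814 = -2888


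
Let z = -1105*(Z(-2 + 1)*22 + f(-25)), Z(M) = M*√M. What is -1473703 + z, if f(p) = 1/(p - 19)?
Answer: -64841827/44 + 24310*I ≈ -1.4737e+6 + 24310.0*I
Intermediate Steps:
Z(M) = M^(3/2)
f(p) = 1/(-19 + p)
z = 1105/44 + 24310*I (z = -1105*((-2 + 1)^(3/2)*22 + 1/(-19 - 25)) = -1105*((-1)^(3/2)*22 + 1/(-44)) = -1105*(-I*22 - 1/44) = -1105*(-22*I - 1/44) = -1105*(-1/44 - 22*I) = 1105/44 + 24310*I ≈ 25.114 + 24310.0*I)
-1473703 + z = -1473703 + (1105/44 + 24310*I) = -64841827/44 + 24310*I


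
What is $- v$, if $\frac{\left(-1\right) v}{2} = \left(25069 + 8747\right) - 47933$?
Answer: $-28234$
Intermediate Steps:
$v = 28234$ ($v = - 2 \left(\left(25069 + 8747\right) - 47933\right) = - 2 \left(33816 - 47933\right) = \left(-2\right) \left(-14117\right) = 28234$)
$- v = \left(-1\right) 28234 = -28234$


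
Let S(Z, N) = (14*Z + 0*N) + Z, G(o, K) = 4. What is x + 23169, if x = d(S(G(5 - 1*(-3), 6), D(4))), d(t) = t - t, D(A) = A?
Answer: 23169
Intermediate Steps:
S(Z, N) = 15*Z (S(Z, N) = (14*Z + 0) + Z = 14*Z + Z = 15*Z)
d(t) = 0
x = 0
x + 23169 = 0 + 23169 = 23169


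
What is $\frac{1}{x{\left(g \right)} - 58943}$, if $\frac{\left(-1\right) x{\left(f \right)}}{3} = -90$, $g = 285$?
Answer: $- \frac{1}{58673} \approx -1.7044 \cdot 10^{-5}$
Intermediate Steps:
$x{\left(f \right)} = 270$ ($x{\left(f \right)} = \left(-3\right) \left(-90\right) = 270$)
$\frac{1}{x{\left(g \right)} - 58943} = \frac{1}{270 - 58943} = \frac{1}{-58673} = - \frac{1}{58673}$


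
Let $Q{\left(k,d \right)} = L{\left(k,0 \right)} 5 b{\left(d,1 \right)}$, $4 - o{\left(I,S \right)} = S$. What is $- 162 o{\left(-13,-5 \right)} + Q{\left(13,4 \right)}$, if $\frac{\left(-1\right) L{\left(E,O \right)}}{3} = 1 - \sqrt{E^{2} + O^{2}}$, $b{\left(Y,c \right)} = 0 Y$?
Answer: $-1458$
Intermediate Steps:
$o{\left(I,S \right)} = 4 - S$
$b{\left(Y,c \right)} = 0$
$L{\left(E,O \right)} = -3 + 3 \sqrt{E^{2} + O^{2}}$ ($L{\left(E,O \right)} = - 3 \left(1 - \sqrt{E^{2} + O^{2}}\right) = -3 + 3 \sqrt{E^{2} + O^{2}}$)
$Q{\left(k,d \right)} = 0$ ($Q{\left(k,d \right)} = \left(-3 + 3 \sqrt{k^{2} + 0^{2}}\right) 5 \cdot 0 = \left(-3 + 3 \sqrt{k^{2} + 0}\right) 5 \cdot 0 = \left(-3 + 3 \sqrt{k^{2}}\right) 5 \cdot 0 = \left(-15 + 15 \sqrt{k^{2}}\right) 0 = 0$)
$- 162 o{\left(-13,-5 \right)} + Q{\left(13,4 \right)} = - 162 \left(4 - -5\right) + 0 = - 162 \left(4 + 5\right) + 0 = \left(-162\right) 9 + 0 = -1458 + 0 = -1458$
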